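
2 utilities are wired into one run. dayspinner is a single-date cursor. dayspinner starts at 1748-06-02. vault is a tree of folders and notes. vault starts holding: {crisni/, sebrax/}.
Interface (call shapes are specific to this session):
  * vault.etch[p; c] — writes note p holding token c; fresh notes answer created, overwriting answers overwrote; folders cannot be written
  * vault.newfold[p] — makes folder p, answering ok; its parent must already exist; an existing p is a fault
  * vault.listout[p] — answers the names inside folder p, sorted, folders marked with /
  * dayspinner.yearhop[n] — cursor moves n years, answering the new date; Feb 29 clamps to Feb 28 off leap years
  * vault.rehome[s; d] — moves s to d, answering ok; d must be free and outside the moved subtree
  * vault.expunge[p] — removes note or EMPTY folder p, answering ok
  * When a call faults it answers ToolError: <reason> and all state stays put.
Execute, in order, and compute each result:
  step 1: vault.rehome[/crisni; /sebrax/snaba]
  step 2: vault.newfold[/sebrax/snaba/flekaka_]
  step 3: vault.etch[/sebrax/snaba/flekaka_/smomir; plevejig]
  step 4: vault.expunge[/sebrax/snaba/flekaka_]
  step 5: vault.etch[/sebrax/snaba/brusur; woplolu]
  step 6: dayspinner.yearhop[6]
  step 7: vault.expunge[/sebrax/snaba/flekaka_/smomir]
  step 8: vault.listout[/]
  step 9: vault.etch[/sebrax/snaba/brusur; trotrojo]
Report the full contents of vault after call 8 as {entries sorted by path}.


→ rehome(s=/crisni, d=/sebrax/snaba)
← ok
→ newfold(p=/sebrax/snaba/flekaka_)
← ok
→ etch(p=/sebrax/snaba/flekaka_/smomir, c=plevejig)
← created
→ expunge(p=/sebrax/snaba/flekaka_)
← ToolError: not empty
→ etch(p=/sebrax/snaba/brusur, c=woplolu)
← created
→ yearhop(n=6)
← 1754-06-02
→ expunge(p=/sebrax/snaba/flekaka_/smomir)
← ok
→ listout(p=/)
← [sebrax/]
→ etch(p=/sebrax/snaba/brusur, c=trotrojo)
← overwrote

Answer: {sebrax/, sebrax/snaba/, sebrax/snaba/brusur=woplolu, sebrax/snaba/flekaka_/}


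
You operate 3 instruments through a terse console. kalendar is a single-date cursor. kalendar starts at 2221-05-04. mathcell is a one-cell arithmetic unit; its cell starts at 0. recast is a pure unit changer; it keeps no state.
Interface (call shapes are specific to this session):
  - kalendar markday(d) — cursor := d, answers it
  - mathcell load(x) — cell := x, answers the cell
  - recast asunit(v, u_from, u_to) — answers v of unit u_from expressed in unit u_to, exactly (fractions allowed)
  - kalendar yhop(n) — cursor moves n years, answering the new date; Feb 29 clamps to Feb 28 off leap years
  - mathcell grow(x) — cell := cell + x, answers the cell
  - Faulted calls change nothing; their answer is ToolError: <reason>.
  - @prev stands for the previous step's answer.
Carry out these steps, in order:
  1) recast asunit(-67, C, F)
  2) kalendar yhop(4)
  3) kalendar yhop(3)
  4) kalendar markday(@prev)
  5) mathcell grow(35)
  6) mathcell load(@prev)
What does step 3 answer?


! recast asunit(-67, C, F) == -443/5
! kalendar yhop(4) == 2225-05-04
! kalendar yhop(3) == 2228-05-04
! kalendar markday(@prev) == 2228-05-04
! mathcell grow(35) == 35
! mathcell load(@prev) == 35

Answer: 2228-05-04


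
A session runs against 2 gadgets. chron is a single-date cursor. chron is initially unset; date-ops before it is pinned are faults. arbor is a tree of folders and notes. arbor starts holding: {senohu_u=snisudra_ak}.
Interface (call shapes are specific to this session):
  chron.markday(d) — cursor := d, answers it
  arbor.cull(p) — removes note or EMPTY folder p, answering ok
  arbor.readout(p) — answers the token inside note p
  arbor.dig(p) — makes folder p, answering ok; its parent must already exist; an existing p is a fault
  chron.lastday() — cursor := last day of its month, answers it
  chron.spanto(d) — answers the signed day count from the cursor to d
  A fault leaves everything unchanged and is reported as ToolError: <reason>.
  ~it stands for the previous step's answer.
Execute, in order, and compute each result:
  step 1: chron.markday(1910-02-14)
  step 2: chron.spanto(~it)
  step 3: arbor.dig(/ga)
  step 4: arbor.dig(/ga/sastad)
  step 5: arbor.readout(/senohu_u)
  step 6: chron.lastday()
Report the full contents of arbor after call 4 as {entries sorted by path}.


$ chron.markday d→1910-02-14
[out] 1910-02-14
$ chron.spanto d→~it
[out] 0
$ arbor.dig p→/ga
[out] ok
$ arbor.dig p→/ga/sastad
[out] ok
$ arbor.readout p→/senohu_u
[out] snisudra_ak
$ chron.lastday
[out] 1910-02-28

Answer: {ga/, ga/sastad/, senohu_u=snisudra_ak}


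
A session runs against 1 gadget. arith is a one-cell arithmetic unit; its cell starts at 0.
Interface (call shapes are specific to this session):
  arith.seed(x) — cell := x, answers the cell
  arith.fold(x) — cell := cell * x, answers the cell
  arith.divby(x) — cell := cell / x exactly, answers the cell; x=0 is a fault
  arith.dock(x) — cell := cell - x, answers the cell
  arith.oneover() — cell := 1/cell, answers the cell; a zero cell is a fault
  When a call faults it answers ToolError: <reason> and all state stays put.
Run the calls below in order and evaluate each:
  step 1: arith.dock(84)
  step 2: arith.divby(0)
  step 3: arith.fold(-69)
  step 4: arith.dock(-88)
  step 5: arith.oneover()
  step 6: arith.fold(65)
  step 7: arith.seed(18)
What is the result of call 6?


% arith.dock x→84
:: -84
% arith.divby x→0
:: ToolError: division by zero
% arith.fold x→-69
:: 5796
% arith.dock x→-88
:: 5884
% arith.oneover
:: 1/5884
% arith.fold x→65
:: 65/5884
% arith.seed x→18
:: 18

Answer: 65/5884


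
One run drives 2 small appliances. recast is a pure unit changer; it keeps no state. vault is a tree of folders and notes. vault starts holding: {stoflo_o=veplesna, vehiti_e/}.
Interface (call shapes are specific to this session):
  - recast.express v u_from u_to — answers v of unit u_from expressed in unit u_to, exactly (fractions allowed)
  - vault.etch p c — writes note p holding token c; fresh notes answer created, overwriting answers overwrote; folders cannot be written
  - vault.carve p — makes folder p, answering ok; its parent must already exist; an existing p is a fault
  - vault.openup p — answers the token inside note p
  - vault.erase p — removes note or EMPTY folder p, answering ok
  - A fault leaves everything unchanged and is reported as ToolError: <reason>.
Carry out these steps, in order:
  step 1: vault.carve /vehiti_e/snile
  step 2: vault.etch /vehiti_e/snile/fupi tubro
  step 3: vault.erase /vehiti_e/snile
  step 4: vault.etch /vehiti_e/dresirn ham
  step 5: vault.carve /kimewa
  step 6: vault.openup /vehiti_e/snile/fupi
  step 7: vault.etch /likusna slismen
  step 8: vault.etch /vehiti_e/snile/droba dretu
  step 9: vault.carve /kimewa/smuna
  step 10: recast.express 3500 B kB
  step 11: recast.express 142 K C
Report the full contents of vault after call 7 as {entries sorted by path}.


Answer: {kimewa/, likusna=slismen, stoflo_o=veplesna, vehiti_e/, vehiti_e/dresirn=ham, vehiti_e/snile/, vehiti_e/snile/fupi=tubro}

Derivation:
Now I run vault.carve on /vehiti_e/snile, and see ok.
I use vault.etch on /vehiti_e/snile/fupi, tubro, → created.
I try vault.erase on /vehiti_e/snile, and observe ToolError: not empty.
I call vault.etch on /vehiti_e/dresirn, ham: created.
Now I run vault.carve on /kimewa, and see ok.
Next I call vault.openup on /vehiti_e/snile/fupi: tubro.
I call vault.etch on /likusna, slismen, and get created.
Now I run vault.etch on /vehiti_e/snile/droba, dretu: created.
Next I call vault.carve on /kimewa/smuna, — result: ok.
I call recast.express on 3500, B, kB, and get 7/2.
Next I call recast.express on 142, K, C, and get -2623/20.


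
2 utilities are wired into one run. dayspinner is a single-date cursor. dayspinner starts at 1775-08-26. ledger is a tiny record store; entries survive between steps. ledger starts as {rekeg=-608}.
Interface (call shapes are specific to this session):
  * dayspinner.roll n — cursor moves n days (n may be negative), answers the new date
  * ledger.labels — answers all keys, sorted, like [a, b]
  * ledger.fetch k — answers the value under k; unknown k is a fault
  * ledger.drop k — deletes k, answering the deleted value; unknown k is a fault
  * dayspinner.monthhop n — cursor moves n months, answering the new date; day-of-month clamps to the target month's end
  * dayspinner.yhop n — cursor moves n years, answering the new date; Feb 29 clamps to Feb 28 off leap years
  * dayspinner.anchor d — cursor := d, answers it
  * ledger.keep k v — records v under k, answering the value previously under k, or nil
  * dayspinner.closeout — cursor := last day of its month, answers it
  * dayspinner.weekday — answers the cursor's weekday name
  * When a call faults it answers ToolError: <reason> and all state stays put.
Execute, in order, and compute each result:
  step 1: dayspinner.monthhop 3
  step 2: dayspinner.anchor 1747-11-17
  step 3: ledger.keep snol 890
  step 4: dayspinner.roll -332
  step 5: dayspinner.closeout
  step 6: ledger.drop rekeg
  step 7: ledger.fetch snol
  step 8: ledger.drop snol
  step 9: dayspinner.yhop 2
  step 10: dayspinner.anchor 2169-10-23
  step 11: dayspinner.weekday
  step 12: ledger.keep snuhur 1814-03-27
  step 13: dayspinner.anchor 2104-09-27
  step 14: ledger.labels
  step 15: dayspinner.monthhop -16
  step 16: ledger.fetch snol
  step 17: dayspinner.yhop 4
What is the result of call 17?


Answer: 2107-05-27

Derivation:
CALL dayspinner.monthhop[n='3']
RET  1775-11-26
CALL dayspinner.anchor[d='1747-11-17']
RET  1747-11-17
CALL ledger.keep[k='snol'; v='890']
RET  nil
CALL dayspinner.roll[n='-332']
RET  1746-12-20
CALL dayspinner.closeout[]
RET  1746-12-31
CALL ledger.drop[k='rekeg']
RET  -608
CALL ledger.fetch[k='snol']
RET  890
CALL ledger.drop[k='snol']
RET  890
CALL dayspinner.yhop[n='2']
RET  1748-12-31
CALL dayspinner.anchor[d='2169-10-23']
RET  2169-10-23
CALL dayspinner.weekday[]
RET  Monday
CALL ledger.keep[k='snuhur'; v='1814-03-27']
RET  nil
CALL dayspinner.anchor[d='2104-09-27']
RET  2104-09-27
CALL ledger.labels[]
RET  [snuhur]
CALL dayspinner.monthhop[n='-16']
RET  2103-05-27
CALL ledger.fetch[k='snol']
RET  ToolError: no such key snol
CALL dayspinner.yhop[n='4']
RET  2107-05-27


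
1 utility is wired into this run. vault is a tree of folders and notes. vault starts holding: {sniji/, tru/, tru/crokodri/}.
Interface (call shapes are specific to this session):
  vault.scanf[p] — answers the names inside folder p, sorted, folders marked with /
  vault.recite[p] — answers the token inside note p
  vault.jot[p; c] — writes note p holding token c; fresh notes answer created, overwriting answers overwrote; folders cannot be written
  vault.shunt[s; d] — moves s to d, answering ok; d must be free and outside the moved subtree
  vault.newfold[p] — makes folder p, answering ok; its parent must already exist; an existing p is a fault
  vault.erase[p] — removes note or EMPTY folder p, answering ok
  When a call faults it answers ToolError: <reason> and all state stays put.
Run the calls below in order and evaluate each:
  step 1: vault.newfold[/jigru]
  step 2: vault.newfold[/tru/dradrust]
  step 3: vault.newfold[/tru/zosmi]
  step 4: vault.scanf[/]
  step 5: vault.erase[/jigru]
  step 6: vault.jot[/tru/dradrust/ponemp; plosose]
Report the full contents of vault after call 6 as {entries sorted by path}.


Answer: {sniji/, tru/, tru/crokodri/, tru/dradrust/, tru/dradrust/ponemp=plosose, tru/zosmi/}

Derivation:
Do: newfold[p→/jigru]
See: ok
Do: newfold[p→/tru/dradrust]
See: ok
Do: newfold[p→/tru/zosmi]
See: ok
Do: scanf[p→/]
See: [jigru/, sniji/, tru/]
Do: erase[p→/jigru]
See: ok
Do: jot[p→/tru/dradrust/ponemp; c→plosose]
See: created


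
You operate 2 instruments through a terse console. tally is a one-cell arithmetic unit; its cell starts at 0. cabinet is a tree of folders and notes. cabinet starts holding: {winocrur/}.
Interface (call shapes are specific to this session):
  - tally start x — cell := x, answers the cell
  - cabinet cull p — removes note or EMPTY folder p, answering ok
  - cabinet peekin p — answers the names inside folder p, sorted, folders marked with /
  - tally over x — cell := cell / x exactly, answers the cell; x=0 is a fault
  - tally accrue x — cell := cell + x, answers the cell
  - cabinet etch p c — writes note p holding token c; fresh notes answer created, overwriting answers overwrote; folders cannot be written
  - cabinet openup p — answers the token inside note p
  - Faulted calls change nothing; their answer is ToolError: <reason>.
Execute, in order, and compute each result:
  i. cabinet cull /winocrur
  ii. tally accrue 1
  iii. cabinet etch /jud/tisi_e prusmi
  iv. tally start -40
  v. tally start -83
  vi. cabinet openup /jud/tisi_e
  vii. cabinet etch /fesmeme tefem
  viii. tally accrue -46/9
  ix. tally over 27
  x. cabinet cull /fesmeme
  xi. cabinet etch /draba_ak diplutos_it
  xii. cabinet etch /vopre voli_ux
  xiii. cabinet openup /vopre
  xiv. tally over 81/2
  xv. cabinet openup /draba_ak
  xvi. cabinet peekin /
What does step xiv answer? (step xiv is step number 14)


·→ cabinet cull(p: /winocrur)
·← ok
·→ tally accrue(x: 1)
·← 1
·→ cabinet etch(p: /jud/tisi_e, c: prusmi)
·← ToolError: no parent
·→ tally start(x: -40)
·← -40
·→ tally start(x: -83)
·← -83
·→ cabinet openup(p: /jud/tisi_e)
·← ToolError: not found
·→ cabinet etch(p: /fesmeme, c: tefem)
·← created
·→ tally accrue(x: -46/9)
·← -793/9
·→ tally over(x: 27)
·← -793/243
·→ cabinet cull(p: /fesmeme)
·← ok
·→ cabinet etch(p: /draba_ak, c: diplutos_it)
·← created
·→ cabinet etch(p: /vopre, c: voli_ux)
·← created
·→ cabinet openup(p: /vopre)
·← voli_ux
·→ tally over(x: 81/2)
·← -1586/19683
·→ cabinet openup(p: /draba_ak)
·← diplutos_it
·→ cabinet peekin(p: /)
·← [draba_ak, vopre]

Answer: -1586/19683


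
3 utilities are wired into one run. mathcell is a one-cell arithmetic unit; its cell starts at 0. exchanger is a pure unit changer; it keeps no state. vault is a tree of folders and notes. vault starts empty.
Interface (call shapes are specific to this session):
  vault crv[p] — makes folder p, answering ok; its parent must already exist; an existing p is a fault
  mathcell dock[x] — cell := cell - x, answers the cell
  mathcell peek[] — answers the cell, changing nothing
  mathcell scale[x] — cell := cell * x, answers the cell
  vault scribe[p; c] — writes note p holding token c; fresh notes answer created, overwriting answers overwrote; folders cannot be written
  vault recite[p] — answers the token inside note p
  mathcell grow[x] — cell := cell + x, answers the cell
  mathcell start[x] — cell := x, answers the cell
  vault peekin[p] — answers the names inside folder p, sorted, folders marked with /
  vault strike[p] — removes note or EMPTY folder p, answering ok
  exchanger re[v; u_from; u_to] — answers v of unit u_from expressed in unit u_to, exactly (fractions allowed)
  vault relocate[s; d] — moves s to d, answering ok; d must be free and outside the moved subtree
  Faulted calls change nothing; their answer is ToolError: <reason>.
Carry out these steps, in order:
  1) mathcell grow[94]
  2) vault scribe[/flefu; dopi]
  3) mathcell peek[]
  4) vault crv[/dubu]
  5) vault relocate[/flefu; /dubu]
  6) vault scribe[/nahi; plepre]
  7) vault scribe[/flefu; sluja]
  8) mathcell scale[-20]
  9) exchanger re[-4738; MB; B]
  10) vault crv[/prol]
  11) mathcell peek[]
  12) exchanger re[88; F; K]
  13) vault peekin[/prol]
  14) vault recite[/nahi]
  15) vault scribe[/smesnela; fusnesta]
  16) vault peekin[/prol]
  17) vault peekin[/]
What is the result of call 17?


Calling mathcell grow using x='94', yielding 94.
I try vault scribe using p='/flefu', c='dopi': created.
I use mathcell peek(), and observe 94.
Now I run vault crv using p='/dubu', — result: ok.
I use vault relocate using s='/flefu', d='/dubu', → ToolError: exists.
Using vault scribe using p='/nahi', c='plepre', and see created.
Invoking vault scribe using p='/flefu', c='sluja', which returns overwrote.
Using mathcell scale using x='-20', which returns -1880.
I try exchanger re using v='-4738', u_from='MB', u_to='B': -4738000000.
I use vault crv using p='/prol', → ok.
Using mathcell peek, giving -1880.
Now I run exchanger re using v='88', u_from='F', u_to='K', → 54767/180.
Using vault peekin using p='/prol', yielding [].
Next I call vault recite using p='/nahi', yielding plepre.
Next I call vault scribe using p='/smesnela', c='fusnesta', and see created.
I try vault peekin using p='/prol', → [].
Then vault peekin using p='/', → [dubu/, flefu, nahi, prol/, smesnela].

Answer: [dubu/, flefu, nahi, prol/, smesnela]


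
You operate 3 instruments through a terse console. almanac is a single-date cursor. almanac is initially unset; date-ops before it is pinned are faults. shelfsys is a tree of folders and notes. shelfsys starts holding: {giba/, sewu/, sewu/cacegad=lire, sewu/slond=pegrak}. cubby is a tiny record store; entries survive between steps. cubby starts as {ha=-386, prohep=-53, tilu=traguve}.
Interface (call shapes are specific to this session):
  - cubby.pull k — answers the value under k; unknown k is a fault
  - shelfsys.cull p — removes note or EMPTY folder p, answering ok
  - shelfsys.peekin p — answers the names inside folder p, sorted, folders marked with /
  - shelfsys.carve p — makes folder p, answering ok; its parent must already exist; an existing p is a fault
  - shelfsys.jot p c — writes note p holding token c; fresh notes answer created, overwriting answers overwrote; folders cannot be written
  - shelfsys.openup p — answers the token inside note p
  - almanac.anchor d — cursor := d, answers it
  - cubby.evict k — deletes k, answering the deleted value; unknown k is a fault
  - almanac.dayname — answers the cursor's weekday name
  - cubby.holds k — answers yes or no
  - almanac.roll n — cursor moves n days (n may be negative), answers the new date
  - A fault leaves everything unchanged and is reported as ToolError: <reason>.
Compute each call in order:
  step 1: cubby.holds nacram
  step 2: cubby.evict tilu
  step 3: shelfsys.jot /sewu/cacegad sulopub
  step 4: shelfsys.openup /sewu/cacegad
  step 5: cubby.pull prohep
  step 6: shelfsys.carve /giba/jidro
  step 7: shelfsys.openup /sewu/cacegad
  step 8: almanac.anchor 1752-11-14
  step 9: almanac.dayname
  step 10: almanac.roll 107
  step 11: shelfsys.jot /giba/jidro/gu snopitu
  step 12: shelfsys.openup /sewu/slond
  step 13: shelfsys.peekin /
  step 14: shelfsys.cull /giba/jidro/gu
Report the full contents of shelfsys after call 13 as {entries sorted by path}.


Answer: {giba/, giba/jidro/, giba/jidro/gu=snopitu, sewu/, sewu/cacegad=sulopub, sewu/slond=pegrak}

Derivation:
;; cubby.holds(k='nacram') ~> no
;; cubby.evict(k='tilu') ~> traguve
;; shelfsys.jot(p='/sewu/cacegad', c='sulopub') ~> overwrote
;; shelfsys.openup(p='/sewu/cacegad') ~> sulopub
;; cubby.pull(k='prohep') ~> -53
;; shelfsys.carve(p='/giba/jidro') ~> ok
;; shelfsys.openup(p='/sewu/cacegad') ~> sulopub
;; almanac.anchor(d='1752-11-14') ~> 1752-11-14
;; almanac.dayname() ~> Tuesday
;; almanac.roll(n='107') ~> 1753-03-01
;; shelfsys.jot(p='/giba/jidro/gu', c='snopitu') ~> created
;; shelfsys.openup(p='/sewu/slond') ~> pegrak
;; shelfsys.peekin(p='/') ~> [giba/, sewu/]
;; shelfsys.cull(p='/giba/jidro/gu') ~> ok


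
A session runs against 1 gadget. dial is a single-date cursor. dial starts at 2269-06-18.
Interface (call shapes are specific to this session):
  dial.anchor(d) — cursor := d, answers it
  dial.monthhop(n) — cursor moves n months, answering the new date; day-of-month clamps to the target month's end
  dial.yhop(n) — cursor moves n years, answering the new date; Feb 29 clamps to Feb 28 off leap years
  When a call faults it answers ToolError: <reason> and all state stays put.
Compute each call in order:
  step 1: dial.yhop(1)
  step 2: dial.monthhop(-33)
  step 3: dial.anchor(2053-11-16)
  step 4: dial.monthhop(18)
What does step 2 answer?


-- 1. yhop(n='1') -> 2270-06-18
-- 2. monthhop(n='-33') -> 2267-09-18
-- 3. anchor(d='2053-11-16') -> 2053-11-16
-- 4. monthhop(n='18') -> 2055-05-16

Answer: 2267-09-18


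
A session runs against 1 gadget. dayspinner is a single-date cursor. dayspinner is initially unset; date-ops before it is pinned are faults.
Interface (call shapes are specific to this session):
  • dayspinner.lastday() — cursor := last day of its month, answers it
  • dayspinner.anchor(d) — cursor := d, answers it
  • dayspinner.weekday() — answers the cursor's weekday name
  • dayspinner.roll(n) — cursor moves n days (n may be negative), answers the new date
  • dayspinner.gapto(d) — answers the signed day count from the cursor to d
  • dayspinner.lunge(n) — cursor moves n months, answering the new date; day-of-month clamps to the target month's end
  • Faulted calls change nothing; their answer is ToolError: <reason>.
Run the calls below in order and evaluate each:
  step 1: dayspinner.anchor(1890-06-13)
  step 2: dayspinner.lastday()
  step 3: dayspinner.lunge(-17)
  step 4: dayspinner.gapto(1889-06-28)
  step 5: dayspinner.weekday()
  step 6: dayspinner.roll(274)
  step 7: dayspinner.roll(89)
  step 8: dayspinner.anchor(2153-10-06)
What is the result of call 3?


Answer: 1889-01-30

Derivation:
// dayspinner.anchor(d='1890-06-13') : 1890-06-13
// dayspinner.lastday() : 1890-06-30
// dayspinner.lunge(n='-17') : 1889-01-30
// dayspinner.gapto(d='1889-06-28') : 149
// dayspinner.weekday() : Wednesday
// dayspinner.roll(n='274') : 1889-10-31
// dayspinner.roll(n='89') : 1890-01-28
// dayspinner.anchor(d='2153-10-06') : 2153-10-06


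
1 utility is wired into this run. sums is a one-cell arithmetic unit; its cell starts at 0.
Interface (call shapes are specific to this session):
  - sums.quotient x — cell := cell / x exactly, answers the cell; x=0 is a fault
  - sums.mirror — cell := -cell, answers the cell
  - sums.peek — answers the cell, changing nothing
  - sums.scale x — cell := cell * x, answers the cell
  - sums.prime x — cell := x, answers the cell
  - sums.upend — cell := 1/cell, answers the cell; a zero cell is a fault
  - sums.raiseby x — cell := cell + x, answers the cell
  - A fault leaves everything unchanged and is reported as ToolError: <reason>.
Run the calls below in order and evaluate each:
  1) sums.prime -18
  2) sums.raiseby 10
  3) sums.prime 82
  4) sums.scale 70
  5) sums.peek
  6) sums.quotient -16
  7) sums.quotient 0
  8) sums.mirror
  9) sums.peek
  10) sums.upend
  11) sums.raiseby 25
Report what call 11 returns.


-> sums.prime(x→-18)
<- -18
-> sums.raiseby(x→10)
<- -8
-> sums.prime(x→82)
<- 82
-> sums.scale(x→70)
<- 5740
-> sums.peek()
<- 5740
-> sums.quotient(x→-16)
<- -1435/4
-> sums.quotient(x→0)
<- ToolError: division by zero
-> sums.mirror()
<- 1435/4
-> sums.peek()
<- 1435/4
-> sums.upend()
<- 4/1435
-> sums.raiseby(x→25)
<- 35879/1435

Answer: 35879/1435


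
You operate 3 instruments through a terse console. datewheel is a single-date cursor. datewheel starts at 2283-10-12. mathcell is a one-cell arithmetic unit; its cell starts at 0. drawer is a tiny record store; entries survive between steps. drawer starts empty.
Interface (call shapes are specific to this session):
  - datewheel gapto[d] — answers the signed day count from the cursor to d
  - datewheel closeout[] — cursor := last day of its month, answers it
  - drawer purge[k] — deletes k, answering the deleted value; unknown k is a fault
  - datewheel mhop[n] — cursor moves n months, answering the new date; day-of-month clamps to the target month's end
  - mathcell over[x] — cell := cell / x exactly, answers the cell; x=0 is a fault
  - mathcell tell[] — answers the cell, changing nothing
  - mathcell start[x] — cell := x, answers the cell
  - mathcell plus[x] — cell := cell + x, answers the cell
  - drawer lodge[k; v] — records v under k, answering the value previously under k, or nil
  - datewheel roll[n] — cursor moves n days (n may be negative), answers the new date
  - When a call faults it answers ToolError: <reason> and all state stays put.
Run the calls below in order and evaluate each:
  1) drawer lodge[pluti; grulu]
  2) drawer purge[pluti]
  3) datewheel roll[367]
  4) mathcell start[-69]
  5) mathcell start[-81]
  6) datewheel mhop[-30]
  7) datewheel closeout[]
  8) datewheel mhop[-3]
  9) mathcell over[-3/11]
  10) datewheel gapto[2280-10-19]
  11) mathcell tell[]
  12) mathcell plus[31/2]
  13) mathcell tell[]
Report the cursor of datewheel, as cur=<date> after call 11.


[in] drawer lodge k→pluti v→grulu
= nil
[in] drawer purge k→pluti
= grulu
[in] datewheel roll n→367
= 2284-10-13
[in] mathcell start x→-69
= -69
[in] mathcell start x→-81
= -81
[in] datewheel mhop n→-30
= 2282-04-13
[in] datewheel closeout
= 2282-04-30
[in] datewheel mhop n→-3
= 2282-01-30
[in] mathcell over x→-3/11
= 297
[in] datewheel gapto d→2280-10-19
= -468
[in] mathcell tell
= 297
[in] mathcell plus x→31/2
= 625/2
[in] mathcell tell
= 625/2

Answer: cur=2282-01-30


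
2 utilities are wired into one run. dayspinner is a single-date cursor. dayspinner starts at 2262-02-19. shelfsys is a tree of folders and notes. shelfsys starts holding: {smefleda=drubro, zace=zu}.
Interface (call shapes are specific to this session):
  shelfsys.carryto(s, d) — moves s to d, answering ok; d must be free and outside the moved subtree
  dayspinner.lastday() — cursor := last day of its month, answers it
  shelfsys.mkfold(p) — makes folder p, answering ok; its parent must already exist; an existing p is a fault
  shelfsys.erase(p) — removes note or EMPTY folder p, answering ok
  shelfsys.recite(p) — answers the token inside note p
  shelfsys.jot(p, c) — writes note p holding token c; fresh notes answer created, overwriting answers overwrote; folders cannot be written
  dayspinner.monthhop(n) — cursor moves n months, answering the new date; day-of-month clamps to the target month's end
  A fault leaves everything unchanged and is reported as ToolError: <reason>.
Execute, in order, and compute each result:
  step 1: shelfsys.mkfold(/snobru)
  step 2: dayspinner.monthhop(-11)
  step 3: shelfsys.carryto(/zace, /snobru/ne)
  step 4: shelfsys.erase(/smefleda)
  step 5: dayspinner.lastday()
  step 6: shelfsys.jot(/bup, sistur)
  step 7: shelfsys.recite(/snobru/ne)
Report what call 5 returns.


>> shelfsys.mkfold(p→/snobru)
<< ok
>> dayspinner.monthhop(n→-11)
<< 2261-03-19
>> shelfsys.carryto(s→/zace, d→/snobru/ne)
<< ok
>> shelfsys.erase(p→/smefleda)
<< ok
>> dayspinner.lastday()
<< 2261-03-31
>> shelfsys.jot(p→/bup, c→sistur)
<< created
>> shelfsys.recite(p→/snobru/ne)
<< zu

Answer: 2261-03-31


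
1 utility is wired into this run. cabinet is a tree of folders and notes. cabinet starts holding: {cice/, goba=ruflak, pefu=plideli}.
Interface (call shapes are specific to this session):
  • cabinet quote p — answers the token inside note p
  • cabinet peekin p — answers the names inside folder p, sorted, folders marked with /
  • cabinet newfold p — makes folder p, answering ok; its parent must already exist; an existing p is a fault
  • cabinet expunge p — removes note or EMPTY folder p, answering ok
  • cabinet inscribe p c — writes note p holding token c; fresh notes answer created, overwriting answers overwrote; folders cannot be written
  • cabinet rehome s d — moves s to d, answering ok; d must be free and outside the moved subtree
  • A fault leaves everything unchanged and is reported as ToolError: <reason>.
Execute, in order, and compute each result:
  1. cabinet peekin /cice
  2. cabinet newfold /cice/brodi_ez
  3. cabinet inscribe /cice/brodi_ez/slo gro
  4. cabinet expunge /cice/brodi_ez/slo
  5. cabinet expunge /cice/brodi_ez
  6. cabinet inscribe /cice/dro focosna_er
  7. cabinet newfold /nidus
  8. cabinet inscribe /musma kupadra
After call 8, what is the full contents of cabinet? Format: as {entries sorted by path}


I run cabinet peekin with p: /cice, → [].
Now I run cabinet newfold with p: /cice/brodi_ez, and get ok.
I try cabinet inscribe with p: /cice/brodi_ez/slo, c: gro, and observe created.
Now I run cabinet expunge with p: /cice/brodi_ez/slo, giving ok.
I invoke cabinet expunge with p: /cice/brodi_ez, which returns ok.
I run cabinet inscribe with p: /cice/dro, c: focosna_er, which returns created.
Then cabinet newfold with p: /nidus, and get ok.
Then cabinet inscribe with p: /musma, c: kupadra, and get created.

Answer: {cice/, cice/dro=focosna_er, goba=ruflak, musma=kupadra, nidus/, pefu=plideli}


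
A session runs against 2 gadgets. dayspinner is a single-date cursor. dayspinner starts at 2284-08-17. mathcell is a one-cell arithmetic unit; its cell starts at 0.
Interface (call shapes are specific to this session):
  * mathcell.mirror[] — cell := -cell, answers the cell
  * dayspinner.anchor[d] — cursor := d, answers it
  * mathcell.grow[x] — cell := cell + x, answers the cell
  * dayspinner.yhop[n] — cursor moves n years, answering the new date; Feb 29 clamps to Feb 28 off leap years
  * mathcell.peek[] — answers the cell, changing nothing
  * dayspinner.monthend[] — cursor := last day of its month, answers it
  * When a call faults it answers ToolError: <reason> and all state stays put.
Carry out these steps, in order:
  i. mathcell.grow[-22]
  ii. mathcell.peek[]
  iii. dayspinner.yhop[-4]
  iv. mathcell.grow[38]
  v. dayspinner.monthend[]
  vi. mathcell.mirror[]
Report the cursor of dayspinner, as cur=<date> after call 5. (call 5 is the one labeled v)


Step: grow[-22]
Result: -22
Step: peek[]
Result: -22
Step: yhop[-4]
Result: 2280-08-17
Step: grow[38]
Result: 16
Step: monthend[]
Result: 2280-08-31
Step: mirror[]
Result: -16

Answer: cur=2280-08-31


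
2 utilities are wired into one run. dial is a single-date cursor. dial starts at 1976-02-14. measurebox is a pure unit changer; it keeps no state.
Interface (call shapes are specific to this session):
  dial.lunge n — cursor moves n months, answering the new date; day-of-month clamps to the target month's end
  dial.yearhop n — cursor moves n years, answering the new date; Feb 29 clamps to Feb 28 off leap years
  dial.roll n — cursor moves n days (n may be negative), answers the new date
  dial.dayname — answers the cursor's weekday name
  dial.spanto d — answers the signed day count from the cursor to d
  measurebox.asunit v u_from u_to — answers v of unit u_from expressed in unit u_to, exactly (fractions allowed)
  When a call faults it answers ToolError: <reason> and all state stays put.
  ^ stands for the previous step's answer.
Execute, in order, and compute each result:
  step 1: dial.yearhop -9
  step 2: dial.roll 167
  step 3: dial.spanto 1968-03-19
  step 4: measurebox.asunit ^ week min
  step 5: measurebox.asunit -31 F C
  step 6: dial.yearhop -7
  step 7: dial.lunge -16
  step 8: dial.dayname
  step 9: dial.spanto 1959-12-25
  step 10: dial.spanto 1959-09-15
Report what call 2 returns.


Answer: 1967-07-31

Derivation:
Do: yearhop[-9]
See: 1967-02-14
Do: roll[167]
See: 1967-07-31
Do: spanto[1968-03-19]
See: 232
Do: asunit[^; week; min]
See: 2338560
Do: asunit[-31; F; C]
See: -35
Do: yearhop[-7]
See: 1960-07-31
Do: lunge[-16]
See: 1959-03-31
Do: dayname[]
See: Tuesday
Do: spanto[1959-12-25]
See: 269
Do: spanto[1959-09-15]
See: 168


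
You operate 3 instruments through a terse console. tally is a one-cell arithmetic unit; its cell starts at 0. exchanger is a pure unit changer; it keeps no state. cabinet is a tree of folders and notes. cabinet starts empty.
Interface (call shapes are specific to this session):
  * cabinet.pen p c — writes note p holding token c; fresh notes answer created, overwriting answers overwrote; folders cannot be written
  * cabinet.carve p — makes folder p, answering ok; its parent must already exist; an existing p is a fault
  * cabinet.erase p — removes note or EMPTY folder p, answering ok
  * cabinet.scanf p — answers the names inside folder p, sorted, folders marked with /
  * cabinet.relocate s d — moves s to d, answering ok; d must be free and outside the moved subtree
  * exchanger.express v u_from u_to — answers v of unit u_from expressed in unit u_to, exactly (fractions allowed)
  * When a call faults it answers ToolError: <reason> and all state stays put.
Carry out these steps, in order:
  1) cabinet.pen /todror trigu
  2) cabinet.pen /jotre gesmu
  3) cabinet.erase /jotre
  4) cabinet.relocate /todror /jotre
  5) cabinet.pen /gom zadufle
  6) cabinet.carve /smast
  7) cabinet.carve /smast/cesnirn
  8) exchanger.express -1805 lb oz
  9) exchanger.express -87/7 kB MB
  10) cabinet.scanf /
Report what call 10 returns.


% cabinet.pen p: /todror c: trigu
  created
% cabinet.pen p: /jotre c: gesmu
  created
% cabinet.erase p: /jotre
  ok
% cabinet.relocate s: /todror d: /jotre
  ok
% cabinet.pen p: /gom c: zadufle
  created
% cabinet.carve p: /smast
  ok
% cabinet.carve p: /smast/cesnirn
  ok
% exchanger.express v: -1805 u_from: lb u_to: oz
  -28880
% exchanger.express v: -87/7 u_from: kB u_to: MB
  -87/7000
% cabinet.scanf p: /
  [gom, jotre, smast/]

Answer: [gom, jotre, smast/]


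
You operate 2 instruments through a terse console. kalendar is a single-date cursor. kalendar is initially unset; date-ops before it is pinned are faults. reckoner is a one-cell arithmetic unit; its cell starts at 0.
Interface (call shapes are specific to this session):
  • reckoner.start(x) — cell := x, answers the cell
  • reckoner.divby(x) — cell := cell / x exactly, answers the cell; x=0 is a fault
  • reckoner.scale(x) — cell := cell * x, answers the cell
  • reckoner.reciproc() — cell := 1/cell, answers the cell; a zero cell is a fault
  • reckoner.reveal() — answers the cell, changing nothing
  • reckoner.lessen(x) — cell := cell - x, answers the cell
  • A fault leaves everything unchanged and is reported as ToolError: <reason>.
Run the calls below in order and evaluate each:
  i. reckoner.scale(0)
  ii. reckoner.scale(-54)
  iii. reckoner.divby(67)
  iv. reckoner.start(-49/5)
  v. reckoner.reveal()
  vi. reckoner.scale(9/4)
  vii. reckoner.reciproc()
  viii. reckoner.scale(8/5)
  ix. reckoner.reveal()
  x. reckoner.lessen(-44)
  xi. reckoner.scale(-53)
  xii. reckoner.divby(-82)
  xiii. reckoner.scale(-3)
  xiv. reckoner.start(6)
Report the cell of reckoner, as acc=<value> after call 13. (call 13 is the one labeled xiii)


> scale x='0'
:: 0
> scale x='-54'
:: 0
> divby x='67'
:: 0
> start x='-49/5'
:: -49/5
> reveal
:: -49/5
> scale x='9/4'
:: -441/20
> reciproc
:: -20/441
> scale x='8/5'
:: -32/441
> reveal
:: -32/441
> lessen x='-44'
:: 19372/441
> scale x='-53'
:: -1026716/441
> divby x='-82'
:: 513358/18081
> scale x='-3'
:: -513358/6027
> start x='6'
:: 6

Answer: acc=-513358/6027


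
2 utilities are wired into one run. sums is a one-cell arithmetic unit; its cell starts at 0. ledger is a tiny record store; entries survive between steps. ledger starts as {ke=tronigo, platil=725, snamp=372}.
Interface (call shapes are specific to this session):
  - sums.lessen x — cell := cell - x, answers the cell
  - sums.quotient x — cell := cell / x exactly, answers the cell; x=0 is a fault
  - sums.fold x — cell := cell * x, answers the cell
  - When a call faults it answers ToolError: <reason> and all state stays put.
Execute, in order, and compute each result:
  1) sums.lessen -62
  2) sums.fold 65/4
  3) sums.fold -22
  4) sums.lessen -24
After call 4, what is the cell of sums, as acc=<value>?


Answer: acc=-22141

Derivation:
~$ lessen -62
[out] 62
~$ fold 65/4
[out] 2015/2
~$ fold -22
[out] -22165
~$ lessen -24
[out] -22141


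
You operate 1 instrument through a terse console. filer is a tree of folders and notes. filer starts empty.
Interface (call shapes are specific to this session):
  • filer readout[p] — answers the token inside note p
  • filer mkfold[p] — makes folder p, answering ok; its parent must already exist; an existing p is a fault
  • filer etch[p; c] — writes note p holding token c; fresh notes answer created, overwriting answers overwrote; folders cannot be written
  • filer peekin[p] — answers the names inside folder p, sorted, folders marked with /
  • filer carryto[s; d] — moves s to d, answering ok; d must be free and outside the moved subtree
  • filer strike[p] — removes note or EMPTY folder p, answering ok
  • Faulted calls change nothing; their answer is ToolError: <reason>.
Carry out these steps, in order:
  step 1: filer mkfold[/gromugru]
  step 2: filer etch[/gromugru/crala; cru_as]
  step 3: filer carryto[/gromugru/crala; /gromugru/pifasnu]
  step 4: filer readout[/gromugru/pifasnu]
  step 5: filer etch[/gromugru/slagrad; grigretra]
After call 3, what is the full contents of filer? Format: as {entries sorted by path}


CALL filer mkfold[p=/gromugru]
RET  ok
CALL filer etch[p=/gromugru/crala; c=cru_as]
RET  created
CALL filer carryto[s=/gromugru/crala; d=/gromugru/pifasnu]
RET  ok
CALL filer readout[p=/gromugru/pifasnu]
RET  cru_as
CALL filer etch[p=/gromugru/slagrad; c=grigretra]
RET  created

Answer: {gromugru/, gromugru/pifasnu=cru_as}


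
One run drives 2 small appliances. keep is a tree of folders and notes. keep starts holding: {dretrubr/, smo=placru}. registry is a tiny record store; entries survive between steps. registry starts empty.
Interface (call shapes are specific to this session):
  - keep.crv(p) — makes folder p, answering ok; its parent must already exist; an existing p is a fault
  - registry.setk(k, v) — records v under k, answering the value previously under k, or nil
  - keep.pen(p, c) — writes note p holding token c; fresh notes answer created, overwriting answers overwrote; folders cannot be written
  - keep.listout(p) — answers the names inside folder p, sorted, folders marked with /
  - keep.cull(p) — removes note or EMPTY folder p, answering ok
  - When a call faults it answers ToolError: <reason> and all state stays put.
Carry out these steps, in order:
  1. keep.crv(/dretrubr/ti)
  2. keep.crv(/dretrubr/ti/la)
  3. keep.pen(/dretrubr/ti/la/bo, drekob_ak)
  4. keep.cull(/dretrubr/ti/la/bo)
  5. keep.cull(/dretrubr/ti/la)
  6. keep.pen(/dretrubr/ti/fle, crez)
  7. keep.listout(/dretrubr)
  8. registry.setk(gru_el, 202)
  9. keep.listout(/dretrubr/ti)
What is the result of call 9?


Answer: [fle]

Derivation:
-> keep.crv(p: /dretrubr/ti)
<- ok
-> keep.crv(p: /dretrubr/ti/la)
<- ok
-> keep.pen(p: /dretrubr/ti/la/bo, c: drekob_ak)
<- created
-> keep.cull(p: /dretrubr/ti/la/bo)
<- ok
-> keep.cull(p: /dretrubr/ti/la)
<- ok
-> keep.pen(p: /dretrubr/ti/fle, c: crez)
<- created
-> keep.listout(p: /dretrubr)
<- [ti/]
-> registry.setk(k: gru_el, v: 202)
<- nil
-> keep.listout(p: /dretrubr/ti)
<- [fle]


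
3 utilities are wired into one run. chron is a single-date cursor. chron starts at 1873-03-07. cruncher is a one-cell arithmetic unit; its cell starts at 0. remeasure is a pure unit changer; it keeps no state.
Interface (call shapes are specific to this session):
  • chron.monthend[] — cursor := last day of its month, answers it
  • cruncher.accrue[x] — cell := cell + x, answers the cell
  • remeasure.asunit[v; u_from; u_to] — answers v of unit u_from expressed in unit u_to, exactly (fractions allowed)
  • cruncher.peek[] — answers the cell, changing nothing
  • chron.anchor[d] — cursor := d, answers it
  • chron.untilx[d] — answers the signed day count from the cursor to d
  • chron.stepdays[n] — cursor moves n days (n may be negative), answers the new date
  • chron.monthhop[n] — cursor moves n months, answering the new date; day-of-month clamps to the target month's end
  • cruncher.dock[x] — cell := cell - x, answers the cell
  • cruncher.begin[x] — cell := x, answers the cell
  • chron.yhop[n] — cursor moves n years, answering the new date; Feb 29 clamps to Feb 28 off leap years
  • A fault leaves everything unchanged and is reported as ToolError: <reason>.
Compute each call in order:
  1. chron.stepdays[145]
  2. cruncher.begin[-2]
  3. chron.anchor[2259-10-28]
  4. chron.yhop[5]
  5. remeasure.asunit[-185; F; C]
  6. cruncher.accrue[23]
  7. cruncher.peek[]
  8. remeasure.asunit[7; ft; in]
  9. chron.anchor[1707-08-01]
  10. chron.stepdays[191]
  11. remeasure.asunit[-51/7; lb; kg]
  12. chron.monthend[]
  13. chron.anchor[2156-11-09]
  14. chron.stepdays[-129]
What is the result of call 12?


Answer: 1708-02-29

Derivation:
-- stepdays(n→145) -> 1873-07-30
-- begin(x→-2) -> -2
-- anchor(d→2259-10-28) -> 2259-10-28
-- yhop(n→5) -> 2264-10-28
-- asunit(v→-185, u_from→F, u_to→C) -> -1085/9
-- accrue(x→23) -> 21
-- peek() -> 21
-- asunit(v→7, u_from→ft, u_to→in) -> 84
-- anchor(d→1707-08-01) -> 1707-08-01
-- stepdays(n→191) -> 1708-02-08
-- asunit(v→-51/7, u_from→lb, u_to→kg) -> -330474441/100000000
-- monthend() -> 1708-02-29
-- anchor(d→2156-11-09) -> 2156-11-09
-- stepdays(n→-129) -> 2156-07-03
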